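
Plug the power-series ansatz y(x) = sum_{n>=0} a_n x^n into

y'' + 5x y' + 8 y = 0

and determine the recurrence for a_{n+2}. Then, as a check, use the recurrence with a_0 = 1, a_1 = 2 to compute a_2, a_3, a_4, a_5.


Substitute y = sum_n a_n x^n.
y''(x) has coefficient (n+2)(n+1) a_{n+2} at x^n;
5 x y'(x) has coefficient 5 n a_n at x^n (shift);
8 y(x) has coefficient 8 a_n at x^n.
Matching x^n: (n+2)(n+1) a_{n+2} + (5n + 8) a_n = 0.
Thus a_{n+2} = (-5n - 8) / ((n+1)(n+2)) * a_n.

Check with a_0 = 1, a_1 = 2 (apply the recurrence for n = 0, 1, 2, 3): a_0 = 1, a_1 = 2, a_2 = -4, a_3 = -13/3, a_4 = 6, a_5 = 299/60.

a_(n+2) = (-5n - 8) / ((n+1)(n+2)) * a_n; check: a_0 = 1, a_1 = 2, a_2 = -4, a_3 = -13/3, a_4 = 6, a_5 = 299/60


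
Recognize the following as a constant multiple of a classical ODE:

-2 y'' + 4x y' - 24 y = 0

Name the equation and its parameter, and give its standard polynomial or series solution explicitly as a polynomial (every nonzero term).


All three coefficients share the factor -2; dividing through by -2 gives  y'' - 2x y' + 12 y = 0.
This matches the Hermite equation y'' - 2x y' + 2n y = 0 with 2n = 12, so n = 6; the polynomial solution is H_6(x).
With y = sum_k a_k x^k, matching x^k gives (k+2)(k+1) a_{k+2} = 2(k - n) a_k = 2(k - 6) a_k. The right side vanishes at k = 6, so the series with the parity of 6 terminates at degree 6.
Standard normalization: leading coefficient of H_n is 2^n, so a_6 = 2^6 = 64. Work downward with a_k = (k+1)(k+2) a_{k+2} / (2(k - n)):
  a_4 = (5)(6)(64) / (2(4 - 6)) = 1920/(-4) = -480
  a_2 = (3)(4)(-480) / (2(2 - 6)) = -5760/(-8) = 720
  a_0 = (1)(2)(720) / (2(0 - 6)) = 1440/(-12) = -120
Hence H_6(x) = 64 x^6 - 480 x^4 + 720 x^2 - 120.

H_6(x); series = 64 x^6 - 480 x^4 + 720 x^2 - 120


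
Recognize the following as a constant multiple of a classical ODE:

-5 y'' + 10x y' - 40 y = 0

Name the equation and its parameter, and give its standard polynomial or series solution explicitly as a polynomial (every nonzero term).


All three coefficients share the factor -5; dividing through by -5 gives  y'' - 2x y' + 8 y = 0.
This matches the Hermite equation y'' - 2x y' + 2n y = 0 with 2n = 8, so n = 4; the polynomial solution is H_4(x).
With y = sum_k a_k x^k, matching x^k gives (k+2)(k+1) a_{k+2} = 2(k - n) a_k = 2(k - 4) a_k. The right side vanishes at k = 4, so the series with the parity of 4 terminates at degree 4.
Standard normalization: leading coefficient of H_n is 2^n, so a_4 = 2^4 = 16. Work downward with a_k = (k+1)(k+2) a_{k+2} / (2(k - n)):
  a_2 = (3)(4)(16) / (2(2 - 4)) = 192/(-4) = -48
  a_0 = (1)(2)(-48) / (2(0 - 4)) = -96/(-8) = 12
Hence H_4(x) = 16 x^4 - 48 x^2 + 12.

H_4(x); series = 16 x^4 - 48 x^2 + 12


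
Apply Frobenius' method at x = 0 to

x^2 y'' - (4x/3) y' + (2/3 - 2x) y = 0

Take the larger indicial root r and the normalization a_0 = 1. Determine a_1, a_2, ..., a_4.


Write in Frobenius form y'' + (p(x)/x) y' + (q(x)/x^2) y = 0:
  p(x) = -4/3,  q(x) = 2/3 - 2x.
Indicial equation: r(r-1) + (-4/3) r + (2/3) = 0 -> roots r_1 = 2, r_2 = 1/3.
Take r = r_1 = 2. Let y(x) = x^r sum_{n>=0} a_n x^n with a_0 = 1.
Substitute y = x^r sum a_n x^n and match x^{r+n}. The recurrence is
  D(n) a_n - 2 a_{n-1} = 0,  where D(n) = (r+n)(r+n-1) + (-4/3)(r+n) + (2/3).
  a_n = 2 / D(n) * a_{n-1}.
Since the indicial polynomial factors as (r - r_1)(r - r_2), D(n) = (r_1 + n - r_1)(r_1 + n - r_2) = n(n + 5/3).
Evaluating step by step (a_0 = 1):
  n = 1: D(1) = 1(1 + 5/3) = 8/3; numerator = 2(1) = 2; a_1 = (2)/(8/3) = 3/4
  n = 2: D(2) = 2(2 + 5/3) = 22/3; numerator = 2(3/4) = 3/2; a_2 = (3/2)/(22/3) = 9/44
  n = 3: D(3) = 3(3 + 5/3) = 14; numerator = 2(9/44) = 9/22; a_3 = (9/22)/(14) = 9/308
  n = 4: D(4) = 4(4 + 5/3) = 68/3; numerator = 2(9/308) = 9/154; a_4 = (9/154)/(68/3) = 27/10472

r = 2; a_0 = 1; a_1 = 3/4; a_2 = 9/44; a_3 = 9/308; a_4 = 27/10472


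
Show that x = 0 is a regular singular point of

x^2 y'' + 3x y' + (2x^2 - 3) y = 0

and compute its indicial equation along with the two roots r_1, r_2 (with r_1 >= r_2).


Divide by x^2 to reach normal form y'' + P_1(x) y' + P_2(x) y = 0 with P_1(x) = 3/x and P_2(x) = 2 - 3/x^2.
x = 0 is a singular point because the y'-coefficient 3/x has a pole at x = 0 and the y-coefficient 2 - 3/x^2 has a pole at x = 0.
It is a regular singular point because x P_1(x) = p(x) = 3 and x^2 P_2(x) = q(x) = 2x^2 - 3 are polynomials, hence analytic at x = 0.
p(0) = 3,  q(0) = -3.
Indicial equation: r(r-1) + p(0) r + q(0) = 0, i.e. r^2 + (p(0) - 1) r + q(0) = 0, i.e. r^2 + 2 r - 3 = 0.
Discriminant: (2)^2 - 4(-3) = 16, so r = (-2 ± 4)/2.
Solving: r_1 = 1, r_2 = -3.

indicial: r^2 + 2 r - 3 = 0; roots r_1 = 1, r_2 = -3


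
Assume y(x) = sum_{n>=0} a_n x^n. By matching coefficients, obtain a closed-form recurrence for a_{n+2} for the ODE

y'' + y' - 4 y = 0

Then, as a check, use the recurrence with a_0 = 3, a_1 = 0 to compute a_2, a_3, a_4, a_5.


Substitute y = sum_n a_n x^n.
y''(x) has coefficient (n+2)(n+1) a_{n+2} at x^n;
y'(x) has coefficient (n+1) a_{n+1} at x^n;
-4 y(x) has coefficient -4 a_n at x^n.
Matching x^n: (n+2)(n+1) a_{n+2} + (n+1) a_{n+1} - 4 a_n = 0.
Thus a_{n+2} = [-(n+1) a_{n+1} + 4 a_n] / ((n+1)(n+2)).

Check with a_0 = 3, a_1 = 0 (apply the recurrence for n = 0, 1, 2, 3): a_0 = 3, a_1 = 0, a_2 = 6, a_3 = -2, a_4 = 5/2, a_5 = -9/10.

a_(n+2) = [-(n+1) a_(n+1) + 4 a_n] / ((n+1)(n+2)); check: a_0 = 3, a_1 = 0, a_2 = 6, a_3 = -2, a_4 = 5/2, a_5 = -9/10


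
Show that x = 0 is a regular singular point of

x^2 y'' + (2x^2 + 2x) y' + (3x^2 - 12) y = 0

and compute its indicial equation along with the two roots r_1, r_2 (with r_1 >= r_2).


Divide by x^2 to reach normal form y'' + P_1(x) y' + P_2(x) y = 0 with P_1(x) = 2 + 2/x and P_2(x) = 3 - 12/x^2.
x = 0 is a singular point because the y'-coefficient 2 + 2/x has a pole at x = 0 and the y-coefficient 3 - 12/x^2 has a pole at x = 0.
It is a regular singular point because x P_1(x) = p(x) = 2x + 2 and x^2 P_2(x) = q(x) = 3x^2 - 12 are polynomials, hence analytic at x = 0.
p(0) = 2,  q(0) = -12.
Indicial equation: r(r-1) + p(0) r + q(0) = 0, i.e. r^2 + (p(0) - 1) r + q(0) = 0, i.e. r^2 + 1 r - 12 = 0.
Discriminant: (1)^2 - 4(-12) = 49, so r = (-1 ± 7)/2.
Solving: r_1 = 3, r_2 = -4.

indicial: r^2 + 1 r - 12 = 0; roots r_1 = 3, r_2 = -4


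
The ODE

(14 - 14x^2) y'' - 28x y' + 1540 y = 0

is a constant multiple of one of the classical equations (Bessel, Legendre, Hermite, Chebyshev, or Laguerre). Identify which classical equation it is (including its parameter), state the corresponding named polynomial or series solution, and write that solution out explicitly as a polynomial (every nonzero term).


All three coefficients share the factor 14; dividing through by 14 gives  (1 - x^2) y'' - 2x y' + 110 y = 0.
This matches the Legendre equation (1 - x^2) y'' - 2x y' + n(n+1) y = 0 (note the -2x y' term) with n(n+1) = 110, so n = 10; the polynomial solution is P_10(x).
With y = sum_k a_k x^k, matching x^k gives (k+2)(k+1) a_{k+2} = [k(k+1) - n(n+1)] a_k = (k - 10)(k + 11) a_k. The right side vanishes at k = 10, so the series with the parity of 10 terminates at degree 10.
Standard normalization (P_n(1) = 1): leading coefficient (2n)!/(2^n (n!)^2) = 2432902008176640000/(1024*13168189440000) = 46189/256, so a_10 = 46189/256. Work downward with a_k = (k+1)(k+2) a_{k+2} / ((k - 10)(k + 11)):
  a_8 = (9)(10)(46189/256) / ((8 - 10)(8 + 11)) = (2078505/128)/(-38) = -109395/256
  a_6 = (7)(8)(-109395/256) / ((6 - 10)(6 + 11)) = (-765765/32)/(-68) = 45045/128
  a_4 = (5)(6)(45045/128) / ((4 - 10)(4 + 11)) = (675675/64)/(-90) = -15015/128
  a_2 = (3)(4)(-15015/128) / ((2 - 10)(2 + 11)) = (-45045/32)/(-104) = 3465/256
  a_0 = (1)(2)(3465/256) / ((0 - 10)(0 + 11)) = (3465/128)/(-110) = -63/256
Hence P_10(x) = 46189 x^10/256 - 109395 x^8/256 + 45045 x^6/128 - 15015 x^4/128 + 3465 x^2/256 - 63/256.

P_10(x); series = 46189 x^10/256 - 109395 x^8/256 + 45045 x^6/128 - 15015 x^4/128 + 3465 x^2/256 - 63/256


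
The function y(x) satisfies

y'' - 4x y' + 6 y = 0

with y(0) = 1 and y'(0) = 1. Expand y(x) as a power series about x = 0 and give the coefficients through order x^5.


Ansatz: y(x) = sum_{n>=0} a_n x^n, so y'(x) = sum_{n>=1} n a_n x^(n-1) and y''(x) = sum_{n>=2} n(n-1) a_n x^(n-2).
Substitute into P(x) y'' + Q(x) y' + R(x) y = 0 with P(x) = 1, Q(x) = -4x, R(x) = 6, and match powers of x.
Initial conditions: a_0 = 1, a_1 = 1.
Setting the coefficient of each power of x to zero and solving order by order (substituting the coefficients already found):
  x^0: 2 a_2 + 6 a_0 = 0  ->  2 a_2 = -6 a_0 = -6  ->  a_2 = -3
  x^1: 6 a_3 + 2 a_1 = 0  ->  6 a_3 = -2 a_1 = -2  ->  a_3 = -1/3
  x^2: 12 a_4 - 2 a_2 = 0  ->  12 a_4 = 2 a_2 = -6  ->  a_4 = -1/2
  x^3: 20 a_5 - 6 a_3 = 0  ->  20 a_5 = 6 a_3 = -2  ->  a_5 = -1/10
Truncated series: y(x) = 1 + x - 3 x^2 - (1/3) x^3 - (1/2) x^4 - (1/10) x^5 + O(x^6).

a_0 = 1; a_1 = 1; a_2 = -3; a_3 = -1/3; a_4 = -1/2; a_5 = -1/10


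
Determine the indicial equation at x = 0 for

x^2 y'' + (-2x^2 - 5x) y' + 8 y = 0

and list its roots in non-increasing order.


Divide by x^2 to reach normal form y'' + P_1(x) y' + P_2(x) y = 0 with P_1(x) = -2 - 5/x and P_2(x) = 8/x^2.
x = 0 is a singular point because the y'-coefficient -2 - 5/x has a pole at x = 0 and the y-coefficient 8/x^2 has a pole at x = 0.
It is a regular singular point because x P_1(x) = p(x) = -2x - 5 and x^2 P_2(x) = q(x) = 8 are polynomials, hence analytic at x = 0.
p(0) = -5,  q(0) = 8.
Indicial equation: r(r-1) + p(0) r + q(0) = 0, i.e. r^2 + (p(0) - 1) r + q(0) = 0, i.e. r^2 - 6 r + 8 = 0.
Discriminant: (-6)^2 - 4(8) = 4, so r = (6 ± 2)/2.
Solving: r_1 = 4, r_2 = 2.

indicial: r^2 - 6 r + 8 = 0; roots r_1 = 4, r_2 = 2


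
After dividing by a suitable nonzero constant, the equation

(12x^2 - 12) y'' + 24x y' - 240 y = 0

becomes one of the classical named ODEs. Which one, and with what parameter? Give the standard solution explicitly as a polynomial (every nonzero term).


All three coefficients share the factor -12; dividing through by -12 gives  (1 - x^2) y'' - 2x y' + 20 y = 0.
This matches the Legendre equation (1 - x^2) y'' - 2x y' + n(n+1) y = 0 (note the -2x y' term) with n(n+1) = 20, so n = 4; the polynomial solution is P_4(x).
With y = sum_k a_k x^k, matching x^k gives (k+2)(k+1) a_{k+2} = [k(k+1) - n(n+1)] a_k = (k - 4)(k + 5) a_k. The right side vanishes at k = 4, so the series with the parity of 4 terminates at degree 4.
Standard normalization (P_n(1) = 1): leading coefficient (2n)!/(2^n (n!)^2) = 40320/(16*576) = 35/8, so a_4 = 35/8. Work downward with a_k = (k+1)(k+2) a_{k+2} / ((k - 4)(k + 5)):
  a_2 = (3)(4)(35/8) / ((2 - 4)(2 + 5)) = (105/2)/(-14) = -15/4
  a_0 = (1)(2)(-15/4) / ((0 - 4)(0 + 5)) = (-15/2)/(-20) = 3/8
Hence P_4(x) = 35 x^4/8 - 15 x^2/4 + 3/8.

P_4(x); series = 35 x^4/8 - 15 x^2/4 + 3/8


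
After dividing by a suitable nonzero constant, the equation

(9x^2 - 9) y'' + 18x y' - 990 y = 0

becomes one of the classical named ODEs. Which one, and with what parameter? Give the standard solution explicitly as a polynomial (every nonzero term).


All three coefficients share the factor -9; dividing through by -9 gives  (1 - x^2) y'' - 2x y' + 110 y = 0.
This matches the Legendre equation (1 - x^2) y'' - 2x y' + n(n+1) y = 0 (note the -2x y' term) with n(n+1) = 110, so n = 10; the polynomial solution is P_10(x).
With y = sum_k a_k x^k, matching x^k gives (k+2)(k+1) a_{k+2} = [k(k+1) - n(n+1)] a_k = (k - 10)(k + 11) a_k. The right side vanishes at k = 10, so the series with the parity of 10 terminates at degree 10.
Standard normalization (P_n(1) = 1): leading coefficient (2n)!/(2^n (n!)^2) = 2432902008176640000/(1024*13168189440000) = 46189/256, so a_10 = 46189/256. Work downward with a_k = (k+1)(k+2) a_{k+2} / ((k - 10)(k + 11)):
  a_8 = (9)(10)(46189/256) / ((8 - 10)(8 + 11)) = (2078505/128)/(-38) = -109395/256
  a_6 = (7)(8)(-109395/256) / ((6 - 10)(6 + 11)) = (-765765/32)/(-68) = 45045/128
  a_4 = (5)(6)(45045/128) / ((4 - 10)(4 + 11)) = (675675/64)/(-90) = -15015/128
  a_2 = (3)(4)(-15015/128) / ((2 - 10)(2 + 11)) = (-45045/32)/(-104) = 3465/256
  a_0 = (1)(2)(3465/256) / ((0 - 10)(0 + 11)) = (3465/128)/(-110) = -63/256
Hence P_10(x) = 46189 x^10/256 - 109395 x^8/256 + 45045 x^6/128 - 15015 x^4/128 + 3465 x^2/256 - 63/256.

P_10(x); series = 46189 x^10/256 - 109395 x^8/256 + 45045 x^6/128 - 15015 x^4/128 + 3465 x^2/256 - 63/256


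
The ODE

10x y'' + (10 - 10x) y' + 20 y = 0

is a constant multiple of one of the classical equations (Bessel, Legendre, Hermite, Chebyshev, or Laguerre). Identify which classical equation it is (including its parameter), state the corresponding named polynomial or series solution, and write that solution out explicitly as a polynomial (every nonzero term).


All three coefficients share the factor 10; dividing through by 10 gives  x y'' + (1 - x) y' + 2 y = 0.
This matches the Laguerre equation x y'' + (1 - x) y' + n y = 0 with n = 2; the polynomial solution is L_2(x).
With y = sum_k a_k x^k, matching x^k gives (k+1)k a_{k+1} + (k+1) a_{k+1} - k a_k + n a_k = 0, i.e. (k+1)^2 a_{k+1} = (k - n) a_k = (k - 2) a_k. The right side vanishes at k = 2, so the series terminates at degree 2.
Standard normalization L_n(0) = 1 gives a_0 = 1. Work upward with a_{k+1} = (k - 2) a_k / (k+1)^2:
  a_1 = (0 - 2)(1) / 1^2 = -2/1 = -2
  a_2 = (1 - 2)(-2) / 2^2 = 2/4 = 1/2
Hence L_2(x) = x^2/2 - 2 x + 1.

L_2(x); series = x^2/2 - 2 x + 1


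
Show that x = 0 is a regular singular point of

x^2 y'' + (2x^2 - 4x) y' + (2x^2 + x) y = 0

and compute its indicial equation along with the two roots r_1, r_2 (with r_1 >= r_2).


Divide by x^2 to reach normal form y'' + P_1(x) y' + P_2(x) y = 0 with P_1(x) = 2 - 4/x and P_2(x) = 2 + 1/x.
x = 0 is a singular point because the y'-coefficient 2 - 4/x has a pole at x = 0 and the y-coefficient 2 + 1/x has a pole at x = 0.
It is a regular singular point because x P_1(x) = p(x) = 2x - 4 and x^2 P_2(x) = q(x) = 2x^2 + x are polynomials, hence analytic at x = 0.
p(0) = -4,  q(0) = 0.
Indicial equation: r(r-1) + p(0) r + q(0) = 0, i.e. r^2 + (p(0) - 1) r + q(0) = 0, i.e. r^2 - 5 r = 0.
Discriminant: (-5)^2 - 4(0) = 25, so r = (5 ± 5)/2.
Solving: r_1 = 5, r_2 = 0.

indicial: r^2 - 5 r = 0; roots r_1 = 5, r_2 = 0


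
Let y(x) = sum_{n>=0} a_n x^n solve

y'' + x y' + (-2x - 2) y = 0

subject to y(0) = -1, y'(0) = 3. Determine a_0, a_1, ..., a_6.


Ansatz: y(x) = sum_{n>=0} a_n x^n, so y'(x) = sum_{n>=1} n a_n x^(n-1) and y''(x) = sum_{n>=2} n(n-1) a_n x^(n-2).
Substitute into P(x) y'' + Q(x) y' + R(x) y = 0 with P(x) = 1, Q(x) = x, R(x) = -2x - 2, and match powers of x.
Initial conditions: a_0 = -1, a_1 = 3.
Setting the coefficient of each power of x to zero and solving order by order (substituting the coefficients already found):
  x^0: 2 a_2 - 2 a_0 = 0  ->  2 a_2 = 2 a_0 = -2  ->  a_2 = -1
  x^1: 6 a_3 - a_1 - 2 a_0 = 0  ->  6 a_3 = a_1 + 2 a_0 = 1  ->  a_3 = 1/6
  x^2: 12 a_4 - 2 a_1 = 0  ->  12 a_4 = 2 a_1 = 6  ->  a_4 = 1/2
  x^3: 20 a_5 + a_3 - 2 a_2 = 0  ->  20 a_5 = -a_3 + 2 a_2 = -13/6  ->  a_5 = -13/120
  x^4: 30 a_6 + 2 a_4 - 2 a_3 = 0  ->  30 a_6 = -2 a_4 + 2 a_3 = -2/3  ->  a_6 = -1/45
Truncated series: y(x) = -1 + 3 x - x^2 + (1/6) x^3 + (1/2) x^4 - (13/120) x^5 - (1/45) x^6 + O(x^7).

a_0 = -1; a_1 = 3; a_2 = -1; a_3 = 1/6; a_4 = 1/2; a_5 = -13/120; a_6 = -1/45


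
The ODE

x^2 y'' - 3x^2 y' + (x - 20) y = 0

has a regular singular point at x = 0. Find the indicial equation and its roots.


Divide by x^2 to reach normal form y'' + P_1(x) y' + P_2(x) y = 0 with P_1(x) = -3 and P_2(x) = 1/x - 20/x^2.
x = 0 is a singular point because the y-coefficient 1/x - 20/x^2 has a pole at x = 0.
It is a regular singular point because x P_1(x) = p(x) = -3x and x^2 P_2(x) = q(x) = x - 20 are polynomials, hence analytic at x = 0.
p(0) = 0,  q(0) = -20.
Indicial equation: r(r-1) + p(0) r + q(0) = 0, i.e. r^2 + (p(0) - 1) r + q(0) = 0, i.e. r^2 - 1 r - 20 = 0.
Discriminant: (-1)^2 - 4(-20) = 81, so r = (1 ± 9)/2.
Solving: r_1 = 5, r_2 = -4.

indicial: r^2 - 1 r - 20 = 0; roots r_1 = 5, r_2 = -4


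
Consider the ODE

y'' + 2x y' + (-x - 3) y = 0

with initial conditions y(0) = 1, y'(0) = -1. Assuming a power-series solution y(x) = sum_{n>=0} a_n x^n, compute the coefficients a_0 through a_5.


Ansatz: y(x) = sum_{n>=0} a_n x^n, so y'(x) = sum_{n>=1} n a_n x^(n-1) and y''(x) = sum_{n>=2} n(n-1) a_n x^(n-2).
Substitute into P(x) y'' + Q(x) y' + R(x) y = 0 with P(x) = 1, Q(x) = 2x, R(x) = -x - 3, and match powers of x.
Initial conditions: a_0 = 1, a_1 = -1.
Setting the coefficient of each power of x to zero and solving order by order (substituting the coefficients already found):
  x^0: 2 a_2 - 3 a_0 = 0  ->  2 a_2 = 3 a_0 = 3  ->  a_2 = 3/2
  x^1: 6 a_3 - a_1 - a_0 = 0  ->  6 a_3 = a_1 + a_0 = 0  ->  a_3 = 0
  x^2: 12 a_4 + a_2 - a_1 = 0  ->  12 a_4 = -a_2 + a_1 = -5/2  ->  a_4 = -5/24
  x^3: 20 a_5 + 3 a_3 - a_2 = 0  ->  20 a_5 = -3 a_3 + a_2 = 3/2  ->  a_5 = 3/40
Truncated series: y(x) = 1 - x + (3/2) x^2 - (5/24) x^4 + (3/40) x^5 + O(x^6).

a_0 = 1; a_1 = -1; a_2 = 3/2; a_3 = 0; a_4 = -5/24; a_5 = 3/40


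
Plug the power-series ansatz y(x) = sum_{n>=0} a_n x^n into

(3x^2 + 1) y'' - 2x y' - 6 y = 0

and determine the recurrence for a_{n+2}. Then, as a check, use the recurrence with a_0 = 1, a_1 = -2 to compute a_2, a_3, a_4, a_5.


Substitute y = sum_n a_n x^n.
(1 + 3 x^2) y'' contributes (n+2)(n+1) a_{n+2} + 3 n(n-1) a_n at x^n.
-2 x y'(x) contributes -2 n a_n at x^n.
-6 y(x) contributes -6 a_n at x^n.
Matching x^n: (n+2)(n+1) a_{n+2} + (3 n(n-1) - 2 n - 6) a_n = 0.
Thus a_{n+2} = (-3 n(n-1) + 2 n + 6) / ((n+1)(n+2)) * a_n.

Check with a_0 = 1, a_1 = -2 (apply the recurrence for n = 0, 1, 2, 3): a_0 = 1, a_1 = -2, a_2 = 3, a_3 = -8/3, a_4 = 1, a_5 = 4/5.

a_(n+2) = (-3 n(n-1) + 2 n + 6) / ((n+1)(n+2)) * a_n; check: a_0 = 1, a_1 = -2, a_2 = 3, a_3 = -8/3, a_4 = 1, a_5 = 4/5


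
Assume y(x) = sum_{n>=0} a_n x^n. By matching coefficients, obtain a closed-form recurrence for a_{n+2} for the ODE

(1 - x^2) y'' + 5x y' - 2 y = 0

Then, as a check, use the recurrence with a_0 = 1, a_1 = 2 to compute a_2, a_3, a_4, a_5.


Substitute y = sum_n a_n x^n.
(1 - 1 x^2) y'' contributes (n+2)(n+1) a_{n+2} - n(n-1) a_n at x^n.
5 x y'(x) contributes 5 n a_n at x^n.
-2 y(x) contributes -2 a_n at x^n.
Matching x^n: (n+2)(n+1) a_{n+2} + (-n(n-1) + 5 n - 2) a_n = 0.
Thus a_{n+2} = (n(n-1) - 5 n + 2) / ((n+1)(n+2)) * a_n.

Check with a_0 = 1, a_1 = 2 (apply the recurrence for n = 0, 1, 2, 3): a_0 = 1, a_1 = 2, a_2 = 1, a_3 = -1, a_4 = -1/2, a_5 = 7/20.

a_(n+2) = (n(n-1) - 5 n + 2) / ((n+1)(n+2)) * a_n; check: a_0 = 1, a_1 = 2, a_2 = 1, a_3 = -1, a_4 = -1/2, a_5 = 7/20


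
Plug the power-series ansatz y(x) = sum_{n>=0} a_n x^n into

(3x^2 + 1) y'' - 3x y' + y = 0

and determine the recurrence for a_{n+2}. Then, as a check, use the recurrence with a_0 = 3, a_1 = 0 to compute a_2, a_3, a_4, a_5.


Substitute y = sum_n a_n x^n.
(1 + 3 x^2) y'' contributes (n+2)(n+1) a_{n+2} + 3 n(n-1) a_n at x^n.
-3 x y'(x) contributes -3 n a_n at x^n.
y(x) contributes 1 a_n at x^n.
Matching x^n: (n+2)(n+1) a_{n+2} + (3 n(n-1) - 3 n + 1) a_n = 0.
Thus a_{n+2} = (-3 n(n-1) + 3 n - 1) / ((n+1)(n+2)) * a_n.

Check with a_0 = 3, a_1 = 0 (apply the recurrence for n = 0, 1, 2, 3): a_0 = 3, a_1 = 0, a_2 = -3/2, a_3 = 0, a_4 = 1/8, a_5 = 0.

a_(n+2) = (-3 n(n-1) + 3 n - 1) / ((n+1)(n+2)) * a_n; check: a_0 = 3, a_1 = 0, a_2 = -3/2, a_3 = 0, a_4 = 1/8, a_5 = 0


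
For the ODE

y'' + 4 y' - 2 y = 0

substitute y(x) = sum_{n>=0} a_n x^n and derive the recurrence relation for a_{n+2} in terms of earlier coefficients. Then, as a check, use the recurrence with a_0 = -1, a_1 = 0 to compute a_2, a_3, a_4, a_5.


Substitute y = sum_n a_n x^n.
y''(x) has coefficient (n+2)(n+1) a_{n+2} at x^n;
4 y'(x) has coefficient 4 (n+1) a_{n+1} at x^n;
-2 y(x) has coefficient -2 a_n at x^n.
Matching x^n: (n+2)(n+1) a_{n+2} + 4 (n+1) a_{n+1} - 2 a_n = 0.
Thus a_{n+2} = [-4 (n+1) a_{n+1} + 2 a_n] / ((n+1)(n+2)).

Check with a_0 = -1, a_1 = 0 (apply the recurrence for n = 0, 1, 2, 3): a_0 = -1, a_1 = 0, a_2 = -1, a_3 = 4/3, a_4 = -3/2, a_5 = 4/3.

a_(n+2) = [-4 (n+1) a_(n+1) + 2 a_n] / ((n+1)(n+2)); check: a_0 = -1, a_1 = 0, a_2 = -1, a_3 = 4/3, a_4 = -3/2, a_5 = 4/3


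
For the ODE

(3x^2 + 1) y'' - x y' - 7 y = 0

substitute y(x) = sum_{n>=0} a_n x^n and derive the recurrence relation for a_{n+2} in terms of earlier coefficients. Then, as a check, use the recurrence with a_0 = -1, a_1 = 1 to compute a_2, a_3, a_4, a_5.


Substitute y = sum_n a_n x^n.
(1 + 3 x^2) y'' contributes (n+2)(n+1) a_{n+2} + 3 n(n-1) a_n at x^n.
-x y'(x) contributes -n a_n at x^n.
-7 y(x) contributes -7 a_n at x^n.
Matching x^n: (n+2)(n+1) a_{n+2} + (3 n(n-1) - n - 7) a_n = 0.
Thus a_{n+2} = (-3 n(n-1) + n + 7) / ((n+1)(n+2)) * a_n.

Check with a_0 = -1, a_1 = 1 (apply the recurrence for n = 0, 1, 2, 3): a_0 = -1, a_1 = 1, a_2 = -7/2, a_3 = 4/3, a_4 = -7/8, a_5 = -8/15.

a_(n+2) = (-3 n(n-1) + n + 7) / ((n+1)(n+2)) * a_n; check: a_0 = -1, a_1 = 1, a_2 = -7/2, a_3 = 4/3, a_4 = -7/8, a_5 = -8/15


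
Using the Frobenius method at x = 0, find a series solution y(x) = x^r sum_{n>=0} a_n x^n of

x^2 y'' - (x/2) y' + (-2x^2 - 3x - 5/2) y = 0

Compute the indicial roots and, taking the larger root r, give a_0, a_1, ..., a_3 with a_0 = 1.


Write in Frobenius form y'' + (p(x)/x) y' + (q(x)/x^2) y = 0:
  p(x) = -1/2,  q(x) = -2x^2 - 3x - 5/2.
Indicial equation: r(r-1) + (-1/2) r + (-5/2) = 0 -> roots r_1 = 5/2, r_2 = -1.
Take r = r_1 = 5/2. Let y(x) = x^r sum_{n>=0} a_n x^n with a_0 = 1.
Substitute y = x^r sum a_n x^n and match x^{r+n}. The recurrence is
  D(n) a_n - 3 a_{n-1} - 2 a_{n-2} = 0,  where D(n) = (r+n)(r+n-1) + (-1/2)(r+n) + (-5/2).
  a_n = [3 a_{n-1} + 2 a_{n-2}] / D(n).
Since the indicial polynomial factors as (r - r_1)(r - r_2), D(n) = (r_1 + n - r_1)(r_1 + n - r_2) = n(n + 7/2).
Evaluating step by step (a_0 = 1):
  n = 1: D(1) = 1(1 + 7/2) = 9/2; numerator = 3(1) = 3; a_1 = (3)/(9/2) = 2/3
  n = 2: D(2) = 2(2 + 7/2) = 11; numerator = 3(2/3) + 2(1) = 4; a_2 = (4)/(11) = 4/11
  n = 3: D(3) = 3(3 + 7/2) = 39/2; numerator = 3(4/11) + 2(2/3) = 80/33; a_3 = (80/33)/(39/2) = 160/1287

r = 5/2; a_0 = 1; a_1 = 2/3; a_2 = 4/11; a_3 = 160/1287


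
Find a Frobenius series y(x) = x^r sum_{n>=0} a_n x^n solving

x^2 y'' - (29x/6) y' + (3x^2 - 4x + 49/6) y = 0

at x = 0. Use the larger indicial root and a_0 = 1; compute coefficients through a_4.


Write in Frobenius form y'' + (p(x)/x) y' + (q(x)/x^2) y = 0:
  p(x) = -29/6,  q(x) = 3x^2 - 4x + 49/6.
Indicial equation: r(r-1) + (-29/6) r + (49/6) = 0 -> roots r_1 = 7/2, r_2 = 7/3.
Take r = r_1 = 7/2. Let y(x) = x^r sum_{n>=0} a_n x^n with a_0 = 1.
Substitute y = x^r sum a_n x^n and match x^{r+n}. The recurrence is
  D(n) a_n - 4 a_{n-1} + 3 a_{n-2} = 0,  where D(n) = (r+n)(r+n-1) + (-29/6)(r+n) + (49/6).
  a_n = [4 a_{n-1} - 3 a_{n-2}] / D(n).
Since the indicial polynomial factors as (r - r_1)(r - r_2), D(n) = (r_1 + n - r_1)(r_1 + n - r_2) = n(n + 7/6).
Evaluating step by step (a_0 = 1):
  n = 1: D(1) = 1(1 + 7/6) = 13/6; numerator = 4(1) = 4; a_1 = (4)/(13/6) = 24/13
  n = 2: D(2) = 2(2 + 7/6) = 19/3; numerator = 4(24/13) - 3(1) = 57/13; a_2 = (57/13)/(19/3) = 9/13
  n = 3: D(3) = 3(3 + 7/6) = 25/2; numerator = 4(9/13) - 3(24/13) = -36/13; a_3 = (-36/13)/(25/2) = -72/325
  n = 4: D(4) = 4(4 + 7/6) = 62/3; numerator = 4(-72/325) - 3(9/13) = -963/325; a_4 = (-963/325)/(62/3) = -2889/20150

r = 7/2; a_0 = 1; a_1 = 24/13; a_2 = 9/13; a_3 = -72/325; a_4 = -2889/20150


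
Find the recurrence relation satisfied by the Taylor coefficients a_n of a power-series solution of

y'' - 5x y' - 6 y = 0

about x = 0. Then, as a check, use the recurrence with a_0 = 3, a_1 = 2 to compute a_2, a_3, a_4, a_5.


Substitute y = sum_n a_n x^n.
y''(x) has coefficient (n+2)(n+1) a_{n+2} at x^n;
-5 x y'(x) has coefficient -5 n a_n at x^n (shift);
-6 y(x) has coefficient -6 a_n at x^n.
Matching x^n: (n+2)(n+1) a_{n+2} + (-5n - 6) a_n = 0.
Thus a_{n+2} = (5n + 6) / ((n+1)(n+2)) * a_n.

Check with a_0 = 3, a_1 = 2 (apply the recurrence for n = 0, 1, 2, 3): a_0 = 3, a_1 = 2, a_2 = 9, a_3 = 11/3, a_4 = 12, a_5 = 77/20.

a_(n+2) = (5n + 6) / ((n+1)(n+2)) * a_n; check: a_0 = 3, a_1 = 2, a_2 = 9, a_3 = 11/3, a_4 = 12, a_5 = 77/20


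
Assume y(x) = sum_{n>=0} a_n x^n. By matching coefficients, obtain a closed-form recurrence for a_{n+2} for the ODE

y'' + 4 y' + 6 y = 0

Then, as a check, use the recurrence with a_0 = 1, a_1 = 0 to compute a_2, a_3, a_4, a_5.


Substitute y = sum_n a_n x^n.
y''(x) has coefficient (n+2)(n+1) a_{n+2} at x^n;
4 y'(x) has coefficient 4 (n+1) a_{n+1} at x^n;
6 y(x) has coefficient 6 a_n at x^n.
Matching x^n: (n+2)(n+1) a_{n+2} + 4 (n+1) a_{n+1} + 6 a_n = 0.
Thus a_{n+2} = [-4 (n+1) a_{n+1} - 6 a_n] / ((n+1)(n+2)).

Check with a_0 = 1, a_1 = 0 (apply the recurrence for n = 0, 1, 2, 3): a_0 = 1, a_1 = 0, a_2 = -3, a_3 = 4, a_4 = -5/2, a_5 = 4/5.

a_(n+2) = [-4 (n+1) a_(n+1) - 6 a_n] / ((n+1)(n+2)); check: a_0 = 1, a_1 = 0, a_2 = -3, a_3 = 4, a_4 = -5/2, a_5 = 4/5


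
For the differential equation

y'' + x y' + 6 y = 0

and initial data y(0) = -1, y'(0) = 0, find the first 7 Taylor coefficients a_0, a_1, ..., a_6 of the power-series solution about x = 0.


Ansatz: y(x) = sum_{n>=0} a_n x^n, so y'(x) = sum_{n>=1} n a_n x^(n-1) and y''(x) = sum_{n>=2} n(n-1) a_n x^(n-2).
Substitute into P(x) y'' + Q(x) y' + R(x) y = 0 with P(x) = 1, Q(x) = x, R(x) = 6, and match powers of x.
Initial conditions: a_0 = -1, a_1 = 0.
Setting the coefficient of each power of x to zero and solving order by order (substituting the coefficients already found):
  x^0: 2 a_2 + 6 a_0 = 0  ->  2 a_2 = -6 a_0 = 6  ->  a_2 = 3
  x^1: 6 a_3 + 7 a_1 = 0  ->  6 a_3 = -7 a_1 = 0  ->  a_3 = 0
  x^2: 12 a_4 + 8 a_2 = 0  ->  12 a_4 = -8 a_2 = -24  ->  a_4 = -2
  x^3: 20 a_5 + 9 a_3 = 0  ->  20 a_5 = -9 a_3 = 0  ->  a_5 = 0
  x^4: 30 a_6 + 10 a_4 = 0  ->  30 a_6 = -10 a_4 = 20  ->  a_6 = 2/3
Truncated series: y(x) = -1 + 3 x^2 - 2 x^4 + (2/3) x^6 + O(x^7).

a_0 = -1; a_1 = 0; a_2 = 3; a_3 = 0; a_4 = -2; a_5 = 0; a_6 = 2/3


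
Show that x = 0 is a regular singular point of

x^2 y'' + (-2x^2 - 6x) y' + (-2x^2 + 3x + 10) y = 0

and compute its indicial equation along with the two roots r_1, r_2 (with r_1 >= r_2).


Divide by x^2 to reach normal form y'' + P_1(x) y' + P_2(x) y = 0 with P_1(x) = -2 - 6/x and P_2(x) = -2 + 3/x + 10/x^2.
x = 0 is a singular point because the y'-coefficient -2 - 6/x has a pole at x = 0 and the y-coefficient -2 + 3/x + 10/x^2 has a pole at x = 0.
It is a regular singular point because x P_1(x) = p(x) = -2x - 6 and x^2 P_2(x) = q(x) = -2x^2 + 3x + 10 are polynomials, hence analytic at x = 0.
p(0) = -6,  q(0) = 10.
Indicial equation: r(r-1) + p(0) r + q(0) = 0, i.e. r^2 + (p(0) - 1) r + q(0) = 0, i.e. r^2 - 7 r + 10 = 0.
Discriminant: (-7)^2 - 4(10) = 9, so r = (7 ± 3)/2.
Solving: r_1 = 5, r_2 = 2.

indicial: r^2 - 7 r + 10 = 0; roots r_1 = 5, r_2 = 2


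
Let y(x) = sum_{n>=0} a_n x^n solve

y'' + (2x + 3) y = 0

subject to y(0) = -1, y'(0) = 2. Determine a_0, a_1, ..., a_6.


Ansatz: y(x) = sum_{n>=0} a_n x^n, so y'(x) = sum_{n>=1} n a_n x^(n-1) and y''(x) = sum_{n>=2} n(n-1) a_n x^(n-2).
Substitute into P(x) y'' + Q(x) y' + R(x) y = 0 with P(x) = 1, Q(x) = 0, R(x) = 2x + 3, and match powers of x.
Initial conditions: a_0 = -1, a_1 = 2.
Setting the coefficient of each power of x to zero and solving order by order (substituting the coefficients already found):
  x^0: 2 a_2 + 3 a_0 = 0  ->  2 a_2 = -3 a_0 = 3  ->  a_2 = 3/2
  x^1: 6 a_3 + 3 a_1 + 2 a_0 = 0  ->  6 a_3 = -3 a_1 - 2 a_0 = -4  ->  a_3 = -2/3
  x^2: 12 a_4 + 3 a_2 + 2 a_1 = 0  ->  12 a_4 = -3 a_2 - 2 a_1 = -17/2  ->  a_4 = -17/24
  x^3: 20 a_5 + 3 a_3 + 2 a_2 = 0  ->  20 a_5 = -3 a_3 - 2 a_2 = -1  ->  a_5 = -1/20
  x^4: 30 a_6 + 3 a_4 + 2 a_3 = 0  ->  30 a_6 = -3 a_4 - 2 a_3 = 83/24  ->  a_6 = 83/720
Truncated series: y(x) = -1 + 2 x + (3/2) x^2 - (2/3) x^3 - (17/24) x^4 - (1/20) x^5 + (83/720) x^6 + O(x^7).

a_0 = -1; a_1 = 2; a_2 = 3/2; a_3 = -2/3; a_4 = -17/24; a_5 = -1/20; a_6 = 83/720


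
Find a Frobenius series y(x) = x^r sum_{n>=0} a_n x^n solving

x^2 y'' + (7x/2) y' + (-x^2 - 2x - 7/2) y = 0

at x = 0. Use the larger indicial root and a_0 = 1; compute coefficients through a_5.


Write in Frobenius form y'' + (p(x)/x) y' + (q(x)/x^2) y = 0:
  p(x) = 7/2,  q(x) = -x^2 - 2x - 7/2.
Indicial equation: r(r-1) + (7/2) r + (-7/2) = 0 -> roots r_1 = 1, r_2 = -7/2.
Take r = r_1 = 1. Let y(x) = x^r sum_{n>=0} a_n x^n with a_0 = 1.
Substitute y = x^r sum a_n x^n and match x^{r+n}. The recurrence is
  D(n) a_n - 2 a_{n-1} - 1 a_{n-2} = 0,  where D(n) = (r+n)(r+n-1) + (7/2)(r+n) + (-7/2).
  a_n = [2 a_{n-1} + 1 a_{n-2}] / D(n).
Since the indicial polynomial factors as (r - r_1)(r - r_2), D(n) = (r_1 + n - r_1)(r_1 + n - r_2) = n(n + 9/2).
Evaluating step by step (a_0 = 1):
  n = 1: D(1) = 1(1 + 9/2) = 11/2; numerator = 2(1) = 2; a_1 = (2)/(11/2) = 4/11
  n = 2: D(2) = 2(2 + 9/2) = 13; numerator = 2(4/11) + 1(1) = 19/11; a_2 = (19/11)/(13) = 19/143
  n = 3: D(3) = 3(3 + 9/2) = 45/2; numerator = 2(19/143) + 1(4/11) = 90/143; a_3 = (90/143)/(45/2) = 4/143
  n = 4: D(4) = 4(4 + 9/2) = 34; numerator = 2(4/143) + 1(19/143) = 27/143; a_4 = (27/143)/(34) = 27/4862
  n = 5: D(5) = 5(5 + 9/2) = 95/2; numerator = 2(27/4862) + 1(4/143) = 95/2431; a_5 = (95/2431)/(95/2) = 2/2431

r = 1; a_0 = 1; a_1 = 4/11; a_2 = 19/143; a_3 = 4/143; a_4 = 27/4862; a_5 = 2/2431


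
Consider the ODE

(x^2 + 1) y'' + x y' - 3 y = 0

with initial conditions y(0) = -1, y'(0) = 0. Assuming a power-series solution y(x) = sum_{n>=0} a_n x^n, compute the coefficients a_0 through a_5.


Ansatz: y(x) = sum_{n>=0} a_n x^n, so y'(x) = sum_{n>=1} n a_n x^(n-1) and y''(x) = sum_{n>=2} n(n-1) a_n x^(n-2).
Substitute into P(x) y'' + Q(x) y' + R(x) y = 0 with P(x) = x^2 + 1, Q(x) = x, R(x) = -3, and match powers of x.
Initial conditions: a_0 = -1, a_1 = 0.
Setting the coefficient of each power of x to zero and solving order by order (substituting the coefficients already found):
  x^0: 2 a_2 - 3 a_0 = 0  ->  2 a_2 = 3 a_0 = -3  ->  a_2 = -3/2
  x^1: 6 a_3 - 2 a_1 = 0  ->  6 a_3 = 2 a_1 = 0  ->  a_3 = 0
  x^2: 12 a_4 + a_2 = 0  ->  12 a_4 = -a_2 = 3/2  ->  a_4 = 1/8
  x^3: 20 a_5 + 6 a_3 = 0  ->  20 a_5 = -6 a_3 = 0  ->  a_5 = 0
Truncated series: y(x) = -1 - (3/2) x^2 + (1/8) x^4 + O(x^6).

a_0 = -1; a_1 = 0; a_2 = -3/2; a_3 = 0; a_4 = 1/8; a_5 = 0


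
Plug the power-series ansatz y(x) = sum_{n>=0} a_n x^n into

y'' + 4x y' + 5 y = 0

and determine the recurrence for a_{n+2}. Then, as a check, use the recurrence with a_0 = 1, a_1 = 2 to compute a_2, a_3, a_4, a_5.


Substitute y = sum_n a_n x^n.
y''(x) has coefficient (n+2)(n+1) a_{n+2} at x^n;
4 x y'(x) has coefficient 4 n a_n at x^n (shift);
5 y(x) has coefficient 5 a_n at x^n.
Matching x^n: (n+2)(n+1) a_{n+2} + (4n + 5) a_n = 0.
Thus a_{n+2} = (-4n - 5) / ((n+1)(n+2)) * a_n.

Check with a_0 = 1, a_1 = 2 (apply the recurrence for n = 0, 1, 2, 3): a_0 = 1, a_1 = 2, a_2 = -5/2, a_3 = -3, a_4 = 65/24, a_5 = 51/20.

a_(n+2) = (-4n - 5) / ((n+1)(n+2)) * a_n; check: a_0 = 1, a_1 = 2, a_2 = -5/2, a_3 = -3, a_4 = 65/24, a_5 = 51/20


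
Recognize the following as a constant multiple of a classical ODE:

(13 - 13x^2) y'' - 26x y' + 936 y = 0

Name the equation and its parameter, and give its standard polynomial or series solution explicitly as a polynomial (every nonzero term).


All three coefficients share the factor 13; dividing through by 13 gives  (1 - x^2) y'' - 2x y' + 72 y = 0.
This matches the Legendre equation (1 - x^2) y'' - 2x y' + n(n+1) y = 0 (note the -2x y' term) with n(n+1) = 72, so n = 8; the polynomial solution is P_8(x).
With y = sum_k a_k x^k, matching x^k gives (k+2)(k+1) a_{k+2} = [k(k+1) - n(n+1)] a_k = (k - 8)(k + 9) a_k. The right side vanishes at k = 8, so the series with the parity of 8 terminates at degree 8.
Standard normalization (P_n(1) = 1): leading coefficient (2n)!/(2^n (n!)^2) = 20922789888000/(256*1625702400) = 6435/128, so a_8 = 6435/128. Work downward with a_k = (k+1)(k+2) a_{k+2} / ((k - 8)(k + 9)):
  a_6 = (7)(8)(6435/128) / ((6 - 8)(6 + 9)) = (45045/16)/(-30) = -3003/32
  a_4 = (5)(6)(-3003/32) / ((4 - 8)(4 + 9)) = (-45045/16)/(-52) = 3465/64
  a_2 = (3)(4)(3465/64) / ((2 - 8)(2 + 9)) = (10395/16)/(-66) = -315/32
  a_0 = (1)(2)(-315/32) / ((0 - 8)(0 + 9)) = (-315/16)/(-72) = 35/128
Hence P_8(x) = 6435 x^8/128 - 3003 x^6/32 + 3465 x^4/64 - 315 x^2/32 + 35/128.

P_8(x); series = 6435 x^8/128 - 3003 x^6/32 + 3465 x^4/64 - 315 x^2/32 + 35/128


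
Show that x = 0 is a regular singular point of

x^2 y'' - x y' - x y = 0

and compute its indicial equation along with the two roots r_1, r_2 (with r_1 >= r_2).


Divide by x^2 to reach normal form y'' + P_1(x) y' + P_2(x) y = 0 with P_1(x) = -1/x and P_2(x) = -1/x.
x = 0 is a singular point because the y'-coefficient -1/x has a pole at x = 0 and the y-coefficient -1/x has a pole at x = 0.
It is a regular singular point because x P_1(x) = p(x) = -1 and x^2 P_2(x) = q(x) = -x are polynomials, hence analytic at x = 0.
p(0) = -1,  q(0) = 0.
Indicial equation: r(r-1) + p(0) r + q(0) = 0, i.e. r^2 + (p(0) - 1) r + q(0) = 0, i.e. r^2 - 2 r = 0.
Discriminant: (-2)^2 - 4(0) = 4, so r = (2 ± 2)/2.
Solving: r_1 = 2, r_2 = 0.

indicial: r^2 - 2 r = 0; roots r_1 = 2, r_2 = 0


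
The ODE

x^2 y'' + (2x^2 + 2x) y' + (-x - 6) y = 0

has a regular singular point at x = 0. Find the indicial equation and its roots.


Divide by x^2 to reach normal form y'' + P_1(x) y' + P_2(x) y = 0 with P_1(x) = 2 + 2/x and P_2(x) = -1/x - 6/x^2.
x = 0 is a singular point because the y'-coefficient 2 + 2/x has a pole at x = 0 and the y-coefficient -1/x - 6/x^2 has a pole at x = 0.
It is a regular singular point because x P_1(x) = p(x) = 2x + 2 and x^2 P_2(x) = q(x) = -x - 6 are polynomials, hence analytic at x = 0.
p(0) = 2,  q(0) = -6.
Indicial equation: r(r-1) + p(0) r + q(0) = 0, i.e. r^2 + (p(0) - 1) r + q(0) = 0, i.e. r^2 + 1 r - 6 = 0.
Discriminant: (1)^2 - 4(-6) = 25, so r = (-1 ± 5)/2.
Solving: r_1 = 2, r_2 = -3.

indicial: r^2 + 1 r - 6 = 0; roots r_1 = 2, r_2 = -3


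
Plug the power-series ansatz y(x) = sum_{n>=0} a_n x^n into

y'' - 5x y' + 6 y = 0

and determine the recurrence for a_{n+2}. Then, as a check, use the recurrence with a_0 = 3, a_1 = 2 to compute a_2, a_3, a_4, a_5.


Substitute y = sum_n a_n x^n.
y''(x) has coefficient (n+2)(n+1) a_{n+2} at x^n;
-5 x y'(x) has coefficient -5 n a_n at x^n (shift);
6 y(x) has coefficient 6 a_n at x^n.
Matching x^n: (n+2)(n+1) a_{n+2} + (-5n + 6) a_n = 0.
Thus a_{n+2} = (5n - 6) / ((n+1)(n+2)) * a_n.

Check with a_0 = 3, a_1 = 2 (apply the recurrence for n = 0, 1, 2, 3): a_0 = 3, a_1 = 2, a_2 = -9, a_3 = -1/3, a_4 = -3, a_5 = -3/20.

a_(n+2) = (5n - 6) / ((n+1)(n+2)) * a_n; check: a_0 = 3, a_1 = 2, a_2 = -9, a_3 = -1/3, a_4 = -3, a_5 = -3/20


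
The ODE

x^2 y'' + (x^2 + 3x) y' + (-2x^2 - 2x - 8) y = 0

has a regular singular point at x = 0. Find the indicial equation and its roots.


Divide by x^2 to reach normal form y'' + P_1(x) y' + P_2(x) y = 0 with P_1(x) = 1 + 3/x and P_2(x) = -2 - 2/x - 8/x^2.
x = 0 is a singular point because the y'-coefficient 1 + 3/x has a pole at x = 0 and the y-coefficient -2 - 2/x - 8/x^2 has a pole at x = 0.
It is a regular singular point because x P_1(x) = p(x) = x + 3 and x^2 P_2(x) = q(x) = -2x^2 - 2x - 8 are polynomials, hence analytic at x = 0.
p(0) = 3,  q(0) = -8.
Indicial equation: r(r-1) + p(0) r + q(0) = 0, i.e. r^2 + (p(0) - 1) r + q(0) = 0, i.e. r^2 + 2 r - 8 = 0.
Discriminant: (2)^2 - 4(-8) = 36, so r = (-2 ± 6)/2.
Solving: r_1 = 2, r_2 = -4.

indicial: r^2 + 2 r - 8 = 0; roots r_1 = 2, r_2 = -4


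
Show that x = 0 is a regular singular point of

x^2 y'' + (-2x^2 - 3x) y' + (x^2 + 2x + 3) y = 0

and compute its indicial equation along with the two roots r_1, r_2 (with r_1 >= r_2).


Divide by x^2 to reach normal form y'' + P_1(x) y' + P_2(x) y = 0 with P_1(x) = -2 - 3/x and P_2(x) = 1 + 2/x + 3/x^2.
x = 0 is a singular point because the y'-coefficient -2 - 3/x has a pole at x = 0 and the y-coefficient 1 + 2/x + 3/x^2 has a pole at x = 0.
It is a regular singular point because x P_1(x) = p(x) = -2x - 3 and x^2 P_2(x) = q(x) = x^2 + 2x + 3 are polynomials, hence analytic at x = 0.
p(0) = -3,  q(0) = 3.
Indicial equation: r(r-1) + p(0) r + q(0) = 0, i.e. r^2 + (p(0) - 1) r + q(0) = 0, i.e. r^2 - 4 r + 3 = 0.
Discriminant: (-4)^2 - 4(3) = 4, so r = (4 ± 2)/2.
Solving: r_1 = 3, r_2 = 1.

indicial: r^2 - 4 r + 3 = 0; roots r_1 = 3, r_2 = 1


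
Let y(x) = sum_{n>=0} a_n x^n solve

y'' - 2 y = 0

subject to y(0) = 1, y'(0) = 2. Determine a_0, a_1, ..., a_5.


Ansatz: y(x) = sum_{n>=0} a_n x^n, so y'(x) = sum_{n>=1} n a_n x^(n-1) and y''(x) = sum_{n>=2} n(n-1) a_n x^(n-2).
Substitute into P(x) y'' + Q(x) y' + R(x) y = 0 with P(x) = 1, Q(x) = 0, R(x) = -2, and match powers of x.
Initial conditions: a_0 = 1, a_1 = 2.
Setting the coefficient of each power of x to zero and solving order by order (substituting the coefficients already found):
  x^0: 2 a_2 - 2 a_0 = 0  ->  2 a_2 = 2 a_0 = 2  ->  a_2 = 1
  x^1: 6 a_3 - 2 a_1 = 0  ->  6 a_3 = 2 a_1 = 4  ->  a_3 = 2/3
  x^2: 12 a_4 - 2 a_2 = 0  ->  12 a_4 = 2 a_2 = 2  ->  a_4 = 1/6
  x^3: 20 a_5 - 2 a_3 = 0  ->  20 a_5 = 2 a_3 = 4/3  ->  a_5 = 1/15
Truncated series: y(x) = 1 + 2 x + x^2 + (2/3) x^3 + (1/6) x^4 + (1/15) x^5 + O(x^6).

a_0 = 1; a_1 = 2; a_2 = 1; a_3 = 2/3; a_4 = 1/6; a_5 = 1/15


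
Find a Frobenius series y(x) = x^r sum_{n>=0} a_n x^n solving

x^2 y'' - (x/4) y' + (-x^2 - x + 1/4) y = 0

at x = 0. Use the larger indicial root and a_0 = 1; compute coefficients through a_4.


Write in Frobenius form y'' + (p(x)/x) y' + (q(x)/x^2) y = 0:
  p(x) = -1/4,  q(x) = -x^2 - x + 1/4.
Indicial equation: r(r-1) + (-1/4) r + (1/4) = 0 -> roots r_1 = 1, r_2 = 1/4.
Take r = r_1 = 1. Let y(x) = x^r sum_{n>=0} a_n x^n with a_0 = 1.
Substitute y = x^r sum a_n x^n and match x^{r+n}. The recurrence is
  D(n) a_n - 1 a_{n-1} - 1 a_{n-2} = 0,  where D(n) = (r+n)(r+n-1) + (-1/4)(r+n) + (1/4).
  a_n = [1 a_{n-1} + 1 a_{n-2}] / D(n).
Since the indicial polynomial factors as (r - r_1)(r - r_2), D(n) = (r_1 + n - r_1)(r_1 + n - r_2) = n(n + 3/4).
Evaluating step by step (a_0 = 1):
  n = 1: D(1) = 1(1 + 3/4) = 7/4; numerator = 1(1) = 1; a_1 = (1)/(7/4) = 4/7
  n = 2: D(2) = 2(2 + 3/4) = 11/2; numerator = 1(4/7) + 1(1) = 11/7; a_2 = (11/7)/(11/2) = 2/7
  n = 3: D(3) = 3(3 + 3/4) = 45/4; numerator = 1(2/7) + 1(4/7) = 6/7; a_3 = (6/7)/(45/4) = 8/105
  n = 4: D(4) = 4(4 + 3/4) = 19; numerator = 1(8/105) + 1(2/7) = 38/105; a_4 = (38/105)/(19) = 2/105

r = 1; a_0 = 1; a_1 = 4/7; a_2 = 2/7; a_3 = 8/105; a_4 = 2/105


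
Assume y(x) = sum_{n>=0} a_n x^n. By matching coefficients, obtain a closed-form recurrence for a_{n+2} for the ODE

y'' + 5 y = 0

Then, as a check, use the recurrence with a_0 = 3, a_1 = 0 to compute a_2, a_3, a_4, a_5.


Substitute y = sum_n a_n x^n into y'' + (const) y = 0.
y''(x) = sum_{n>=0} (n+2)(n+1) a_{n+2} x^n.
The ODE becomes sum_n [(n+2)(n+1) a_{n+2} + 5 a_n] x^n = 0.
Setting each coefficient to zero gives the recurrence:
  (n+2)(n+1) a_{n+2} + 5 a_n = 0,
  a_{n+2} = -5 / ((n+1)(n+2)) a_n.

Check with a_0 = 3, a_1 = 0 (apply the recurrence for n = 0, 1, 2, 3): a_0 = 3, a_1 = 0, a_2 = -15/2, a_3 = 0, a_4 = 25/8, a_5 = 0.

a_{n+2} = -5/((n+1)(n+2)) * a_n; check: a_0 = 3, a_1 = 0, a_2 = -15/2, a_3 = 0, a_4 = 25/8, a_5 = 0


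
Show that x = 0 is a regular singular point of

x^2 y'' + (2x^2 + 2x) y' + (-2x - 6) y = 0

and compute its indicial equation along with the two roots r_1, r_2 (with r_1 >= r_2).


Divide by x^2 to reach normal form y'' + P_1(x) y' + P_2(x) y = 0 with P_1(x) = 2 + 2/x and P_2(x) = -2/x - 6/x^2.
x = 0 is a singular point because the y'-coefficient 2 + 2/x has a pole at x = 0 and the y-coefficient -2/x - 6/x^2 has a pole at x = 0.
It is a regular singular point because x P_1(x) = p(x) = 2x + 2 and x^2 P_2(x) = q(x) = -2x - 6 are polynomials, hence analytic at x = 0.
p(0) = 2,  q(0) = -6.
Indicial equation: r(r-1) + p(0) r + q(0) = 0, i.e. r^2 + (p(0) - 1) r + q(0) = 0, i.e. r^2 + 1 r - 6 = 0.
Discriminant: (1)^2 - 4(-6) = 25, so r = (-1 ± 5)/2.
Solving: r_1 = 2, r_2 = -3.

indicial: r^2 + 1 r - 6 = 0; roots r_1 = 2, r_2 = -3


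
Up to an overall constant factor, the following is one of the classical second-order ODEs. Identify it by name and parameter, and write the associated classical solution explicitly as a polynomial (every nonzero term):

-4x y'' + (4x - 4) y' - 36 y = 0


All three coefficients share the factor -4; dividing through by -4 gives  x y'' + (1 - x) y' + 9 y = 0.
This matches the Laguerre equation x y'' + (1 - x) y' + n y = 0 with n = 9; the polynomial solution is L_9(x).
With y = sum_k a_k x^k, matching x^k gives (k+1)k a_{k+1} + (k+1) a_{k+1} - k a_k + n a_k = 0, i.e. (k+1)^2 a_{k+1} = (k - n) a_k = (k - 9) a_k. The right side vanishes at k = 9, so the series terminates at degree 9.
Standard normalization L_n(0) = 1 gives a_0 = 1. Work upward with a_{k+1} = (k - 9) a_k / (k+1)^2:
  a_1 = (0 - 9)(1) / 1^2 = -9/1 = -9
  a_2 = (1 - 9)(-9) / 2^2 = 72/4 = 18
  a_3 = (2 - 9)(18) / 3^2 = -126/9 = -14
  a_4 = (3 - 9)(-14) / 4^2 = 84/16 = 21/4
  a_5 = (4 - 9)(21/4) / 5^2 = (-105/4)/25 = -21/20
  a_6 = (5 - 9)(-21/20) / 6^2 = (21/5)/36 = 7/60
  a_7 = (6 - 9)(7/60) / 7^2 = (-7/20)/49 = -1/140
  a_8 = (7 - 9)(-1/140) / 8^2 = (1/70)/64 = 1/4480
  a_9 = (8 - 9)(1/4480) / 9^2 = (-1/4480)/81 = -1/362880
Hence L_9(x) = -x^9/362880 + x^8/4480 - x^7/140 + 7 x^6/60 - 21 x^5/20 + 21 x^4/4 - 14 x^3 + 18 x^2 - 9 x + 1.

L_9(x); series = -x^9/362880 + x^8/4480 - x^7/140 + 7 x^6/60 - 21 x^5/20 + 21 x^4/4 - 14 x^3 + 18 x^2 - 9 x + 1
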